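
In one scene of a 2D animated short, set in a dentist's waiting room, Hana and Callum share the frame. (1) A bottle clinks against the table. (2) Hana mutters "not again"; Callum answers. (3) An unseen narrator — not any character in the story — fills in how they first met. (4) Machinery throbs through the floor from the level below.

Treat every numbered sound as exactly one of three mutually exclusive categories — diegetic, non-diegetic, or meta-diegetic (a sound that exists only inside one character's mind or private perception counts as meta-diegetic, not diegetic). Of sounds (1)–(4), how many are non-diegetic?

Sound (1): a bottle is a real object/event in the scene's world, so diegetic.
(2) on-screen dialogue — Hana speaks and Callum is there to hear → diegetic.
(3) is non-diegetic: the narrator exists outside the story world, addressing only the audience.
Sound (4): it's the actual ambient sound of the location, so diegetic.
So 1 of the 4 is non-diegetic: (3).

1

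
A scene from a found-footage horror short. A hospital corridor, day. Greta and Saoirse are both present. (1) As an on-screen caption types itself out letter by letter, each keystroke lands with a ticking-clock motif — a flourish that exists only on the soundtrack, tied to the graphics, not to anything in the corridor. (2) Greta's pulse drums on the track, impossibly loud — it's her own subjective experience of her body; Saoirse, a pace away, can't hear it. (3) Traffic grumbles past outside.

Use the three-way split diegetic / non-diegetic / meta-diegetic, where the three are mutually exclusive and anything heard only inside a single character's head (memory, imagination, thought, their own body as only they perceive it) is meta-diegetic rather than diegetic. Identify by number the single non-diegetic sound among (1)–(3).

1

Sound (1): the caption isn't part of the story world, so neither is the sound tied to it, so non-diegetic.
Sound (2): it's Greta's internal bodily sensation rendered as sound; only Greta 'hears' it, so meta-diegetic.
(3) traffic is part of the location's real environment → diegetic.
Only (1) is non-diegetic.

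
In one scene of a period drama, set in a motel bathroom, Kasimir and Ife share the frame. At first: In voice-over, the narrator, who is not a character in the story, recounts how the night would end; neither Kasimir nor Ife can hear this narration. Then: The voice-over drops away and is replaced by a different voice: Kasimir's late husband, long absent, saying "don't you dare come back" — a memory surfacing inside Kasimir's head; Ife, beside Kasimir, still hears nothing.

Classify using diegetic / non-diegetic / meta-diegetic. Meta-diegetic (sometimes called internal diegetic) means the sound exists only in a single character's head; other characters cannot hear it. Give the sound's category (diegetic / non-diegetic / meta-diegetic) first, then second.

First: the external narrator addresses only the audience — outside the story world → non-diegetic.
Second: the replacement voice is a memory inside Kasimir's mind specifically → meta-diegetic.

non-diegetic, meta-diegetic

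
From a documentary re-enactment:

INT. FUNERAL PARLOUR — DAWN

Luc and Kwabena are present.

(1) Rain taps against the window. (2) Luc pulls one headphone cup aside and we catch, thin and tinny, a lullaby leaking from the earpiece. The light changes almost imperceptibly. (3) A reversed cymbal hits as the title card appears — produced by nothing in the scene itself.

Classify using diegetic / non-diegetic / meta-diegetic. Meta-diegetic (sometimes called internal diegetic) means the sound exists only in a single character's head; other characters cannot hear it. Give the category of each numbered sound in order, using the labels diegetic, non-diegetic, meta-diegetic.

diegetic, diegetic, non-diegetic

Sound (1): it's the actual ambient sound of the location, so diegetic.
(2) is diegetic: the headphones are an on-screen source.
Sound (3): it's a sound-design accent with no in-world source; no one in the scene can hear it, so non-diegetic.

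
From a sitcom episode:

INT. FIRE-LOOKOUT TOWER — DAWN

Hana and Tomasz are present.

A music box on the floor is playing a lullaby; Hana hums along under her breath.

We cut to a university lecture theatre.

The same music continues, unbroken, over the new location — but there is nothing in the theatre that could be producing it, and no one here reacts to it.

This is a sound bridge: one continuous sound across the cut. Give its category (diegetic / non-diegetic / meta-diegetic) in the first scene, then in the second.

Scene one: a music box is an on-screen source and Hana reacts to it → diegetic.
Scene two: there is no source in the theatre and no one hears it — it's now underscore → non-diegetic.

diegetic, non-diegetic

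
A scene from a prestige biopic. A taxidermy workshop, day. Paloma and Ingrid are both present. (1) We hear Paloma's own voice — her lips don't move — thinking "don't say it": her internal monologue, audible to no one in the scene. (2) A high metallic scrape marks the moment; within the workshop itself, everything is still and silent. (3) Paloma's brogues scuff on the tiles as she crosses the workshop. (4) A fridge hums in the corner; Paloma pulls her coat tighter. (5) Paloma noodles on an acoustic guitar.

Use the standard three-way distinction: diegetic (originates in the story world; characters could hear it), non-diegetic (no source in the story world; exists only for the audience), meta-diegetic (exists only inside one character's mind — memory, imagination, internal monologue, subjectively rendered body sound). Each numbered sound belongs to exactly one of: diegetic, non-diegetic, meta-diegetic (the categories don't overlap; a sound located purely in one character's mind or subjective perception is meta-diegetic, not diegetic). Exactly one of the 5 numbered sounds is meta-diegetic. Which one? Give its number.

1

(1) is meta-diegetic: it's Paloma's unspoken thought, heard only by the audience via her subjectivity.
Sound (2): an editorial stinger — it belongs to the cut, not the story world, so non-diegetic.
(3) a character's body making contact with the set — an in-world sound → diegetic.
Sound (4): ambient/room sound belonging to the story's physical space, so diegetic.
(5) a character is playing an acoustic guitar on screen → diegetic.
Only (1) is meta-diegetic.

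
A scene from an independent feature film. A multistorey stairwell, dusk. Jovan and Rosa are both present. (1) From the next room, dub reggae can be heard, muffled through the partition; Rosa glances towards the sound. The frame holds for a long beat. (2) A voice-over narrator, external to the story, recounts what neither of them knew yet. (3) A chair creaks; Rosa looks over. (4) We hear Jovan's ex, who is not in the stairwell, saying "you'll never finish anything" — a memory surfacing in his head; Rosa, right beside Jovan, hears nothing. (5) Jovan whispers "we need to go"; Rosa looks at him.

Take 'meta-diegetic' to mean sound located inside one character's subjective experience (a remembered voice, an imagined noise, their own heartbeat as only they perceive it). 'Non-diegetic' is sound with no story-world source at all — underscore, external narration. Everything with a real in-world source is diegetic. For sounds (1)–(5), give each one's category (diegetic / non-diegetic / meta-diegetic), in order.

diegetic, non-diegetic, diegetic, meta-diegetic, diegetic

(1) is diegetic: it's coming from the next room — a location within the story world — and Rosa reacts.
(2) commentary laid over the scene from outside the fiction → non-diegetic.
Sound (3): an in-world source (a chair); characters could hear it, so diegetic.
Sound (4): a remembered line, private to Jovan — not present in the room, not audible to Rosa, so meta-diegetic.
(5) is diegetic: Jovan is a character speaking aloud in the scene.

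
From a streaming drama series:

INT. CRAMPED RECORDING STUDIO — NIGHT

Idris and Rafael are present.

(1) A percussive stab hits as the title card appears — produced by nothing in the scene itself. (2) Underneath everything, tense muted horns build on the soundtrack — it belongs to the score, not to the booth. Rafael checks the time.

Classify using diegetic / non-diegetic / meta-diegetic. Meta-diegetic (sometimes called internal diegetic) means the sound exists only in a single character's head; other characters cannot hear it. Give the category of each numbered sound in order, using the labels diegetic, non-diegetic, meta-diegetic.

non-diegetic, non-diegetic

(1) an editorial stinger — it belongs to the cut, not the story world → non-diegetic.
Sound (2): nothing in the booth produces it and the characters don't hear it — pure soundtrack, so non-diegetic.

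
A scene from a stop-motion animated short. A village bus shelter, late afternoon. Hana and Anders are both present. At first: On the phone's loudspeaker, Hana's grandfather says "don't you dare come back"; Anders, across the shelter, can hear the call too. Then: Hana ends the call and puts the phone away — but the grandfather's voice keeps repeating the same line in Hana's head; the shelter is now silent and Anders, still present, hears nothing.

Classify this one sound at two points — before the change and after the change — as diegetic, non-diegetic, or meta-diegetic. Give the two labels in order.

diegetic, meta-diegetic

Before the change: the loudspeaker is an in-world source; both Hana and Anders hear the call → diegetic.
After the change: with the phone off, the voice continues only as Hana's private mental replay — Anders can't hear it → meta-diegetic.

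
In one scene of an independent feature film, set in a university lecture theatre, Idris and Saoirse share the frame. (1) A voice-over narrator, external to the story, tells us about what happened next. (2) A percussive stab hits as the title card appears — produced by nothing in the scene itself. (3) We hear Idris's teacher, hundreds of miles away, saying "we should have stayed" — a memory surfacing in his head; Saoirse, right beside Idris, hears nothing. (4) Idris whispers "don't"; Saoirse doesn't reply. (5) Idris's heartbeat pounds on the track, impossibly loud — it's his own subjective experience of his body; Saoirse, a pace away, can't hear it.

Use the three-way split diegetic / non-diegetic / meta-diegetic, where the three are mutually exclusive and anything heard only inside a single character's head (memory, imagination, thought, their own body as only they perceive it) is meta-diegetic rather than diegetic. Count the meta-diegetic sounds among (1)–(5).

(1) external voice-over — not a character, not heard by anyone in the scene → non-diegetic.
(2) an editorial stinger — it belongs to the cut, not the story world → non-diegetic.
Sound (3): a remembered line, private to Idris — not present in the room, not audible to Saoirse, so meta-diegetic.
(4) on-screen dialogue — Idris speaks and Saoirse is there to hear → diegetic.
(5) is meta-diegetic: it's Idris's internal bodily sensation rendered as sound; only Idris 'hears' it.
So 2 of the 5 are meta-diegetic: (3), (5).

2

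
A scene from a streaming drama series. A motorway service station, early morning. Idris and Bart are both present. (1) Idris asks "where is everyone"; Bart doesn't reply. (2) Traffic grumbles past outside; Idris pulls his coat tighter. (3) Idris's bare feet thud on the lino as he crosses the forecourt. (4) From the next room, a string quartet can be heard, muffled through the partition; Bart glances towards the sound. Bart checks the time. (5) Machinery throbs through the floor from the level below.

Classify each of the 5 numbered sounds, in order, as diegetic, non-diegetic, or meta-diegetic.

diegetic, diegetic, diegetic, diegetic, diegetic

(1) is diegetic: Idris is a character speaking aloud in the scene.
Sound (2): ambient/room sound belonging to the story's physical space, so diegetic.
(3) is diegetic: it's the physical sound of Idris moving in the space.
(4) it's coming from the next room — a location within the story world — and Bart reacts → diegetic.
Sound (5): it's the actual ambient sound of the location, so diegetic.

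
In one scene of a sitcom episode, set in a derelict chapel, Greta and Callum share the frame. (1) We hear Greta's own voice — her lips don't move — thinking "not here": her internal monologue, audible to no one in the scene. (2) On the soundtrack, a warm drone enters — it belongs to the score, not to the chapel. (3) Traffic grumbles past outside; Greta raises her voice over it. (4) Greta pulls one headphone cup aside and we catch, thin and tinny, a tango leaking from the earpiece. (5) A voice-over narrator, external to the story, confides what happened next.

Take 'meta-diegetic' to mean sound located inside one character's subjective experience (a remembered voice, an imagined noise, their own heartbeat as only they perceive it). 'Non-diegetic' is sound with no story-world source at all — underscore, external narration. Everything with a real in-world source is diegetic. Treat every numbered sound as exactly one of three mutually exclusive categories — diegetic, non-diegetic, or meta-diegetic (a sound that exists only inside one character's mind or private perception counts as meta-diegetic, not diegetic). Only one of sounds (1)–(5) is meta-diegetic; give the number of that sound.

1

(1) it's Greta's unspoken thought, heard only by the audience via her subjectivity → meta-diegetic.
Sound (2): score with no on-screen or off-screen source; it exists for the audience alone, so non-diegetic.
(3) it's the actual ambient sound of the location → diegetic.
Sound (4): the earpiece is a real device on Greta's head — source music, so diegetic.
Sound (5): external voice-over — not a character, not heard by anyone in the scene, so non-diegetic.
Only (1) is meta-diegetic.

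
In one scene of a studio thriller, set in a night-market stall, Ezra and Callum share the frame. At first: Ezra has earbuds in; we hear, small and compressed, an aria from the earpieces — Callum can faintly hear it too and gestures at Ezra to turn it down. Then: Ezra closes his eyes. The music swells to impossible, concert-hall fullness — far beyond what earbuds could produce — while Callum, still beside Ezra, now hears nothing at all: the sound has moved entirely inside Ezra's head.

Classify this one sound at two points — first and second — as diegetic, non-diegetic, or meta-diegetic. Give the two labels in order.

First: the earbuds are a physical source both characters can hear → diegetic.
Second: the music now exists only as Ezra's subjective experience; Callum can no longer hear it → meta-diegetic.

diegetic, meta-diegetic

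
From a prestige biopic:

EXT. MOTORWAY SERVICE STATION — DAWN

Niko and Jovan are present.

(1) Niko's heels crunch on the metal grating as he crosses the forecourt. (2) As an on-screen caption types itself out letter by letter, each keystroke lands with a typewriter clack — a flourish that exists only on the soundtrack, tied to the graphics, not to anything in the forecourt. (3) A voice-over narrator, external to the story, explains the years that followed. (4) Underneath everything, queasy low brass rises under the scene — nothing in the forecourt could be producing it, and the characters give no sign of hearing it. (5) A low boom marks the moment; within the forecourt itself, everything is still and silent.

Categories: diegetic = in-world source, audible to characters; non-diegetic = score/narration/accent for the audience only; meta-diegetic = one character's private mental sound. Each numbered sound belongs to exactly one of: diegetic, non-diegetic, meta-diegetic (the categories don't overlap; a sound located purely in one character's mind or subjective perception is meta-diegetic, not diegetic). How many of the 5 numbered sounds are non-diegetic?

4

(1) is diegetic: a character's body making contact with the set — an in-world sound.
Sound (2): the caption isn't part of the story world, so neither is the sound tied to it, so non-diegetic.
(3) is non-diegetic: commentary laid over the scene from outside the fiction.
(4) score with no on-screen or off-screen source; it exists for the audience alone → non-diegetic.
(5) it's a sound-design accent with no in-world source; no one in the scene can hear it → non-diegetic.
Non-diegetic: (2), (3), (4), (5) — that's 4.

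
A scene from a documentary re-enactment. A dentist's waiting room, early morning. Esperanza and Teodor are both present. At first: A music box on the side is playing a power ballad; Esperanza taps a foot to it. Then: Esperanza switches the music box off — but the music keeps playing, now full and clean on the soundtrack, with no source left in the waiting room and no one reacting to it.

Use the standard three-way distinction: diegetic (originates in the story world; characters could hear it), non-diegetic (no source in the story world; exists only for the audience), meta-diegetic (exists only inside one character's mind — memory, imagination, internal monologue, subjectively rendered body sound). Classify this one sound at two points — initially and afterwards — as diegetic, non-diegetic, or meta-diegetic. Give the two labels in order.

Initially: a music box is a real in-scene source and Esperanza reacts to it → diegetic.
Afterwards: there is no longer any in-world source and no one can hear it — it has become underscore → non-diegetic.

diegetic, non-diegetic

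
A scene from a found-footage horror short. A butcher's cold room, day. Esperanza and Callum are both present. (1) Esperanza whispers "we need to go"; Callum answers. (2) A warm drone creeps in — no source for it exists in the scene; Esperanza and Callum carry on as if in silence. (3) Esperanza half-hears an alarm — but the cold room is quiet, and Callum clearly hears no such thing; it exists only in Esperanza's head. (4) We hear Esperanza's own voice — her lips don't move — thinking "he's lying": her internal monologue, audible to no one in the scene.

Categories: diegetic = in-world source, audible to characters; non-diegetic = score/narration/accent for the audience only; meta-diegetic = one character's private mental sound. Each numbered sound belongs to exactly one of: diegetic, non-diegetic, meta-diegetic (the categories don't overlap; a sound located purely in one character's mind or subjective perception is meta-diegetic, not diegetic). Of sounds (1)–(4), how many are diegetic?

(1) is diegetic: spoken by a character present in the story world.
(2) nothing in the cold room produces it and the characters don't hear it — pure soundtrack → non-diegetic.
(3) Esperanza alone 'hears' it — an imagined sound, not present in the space → meta-diegetic.
Sound (4): Esperanza's thought-voice: a private mental sound no other character can hear, so meta-diegetic.
So 1 of the 4 is diegetic: (1).

1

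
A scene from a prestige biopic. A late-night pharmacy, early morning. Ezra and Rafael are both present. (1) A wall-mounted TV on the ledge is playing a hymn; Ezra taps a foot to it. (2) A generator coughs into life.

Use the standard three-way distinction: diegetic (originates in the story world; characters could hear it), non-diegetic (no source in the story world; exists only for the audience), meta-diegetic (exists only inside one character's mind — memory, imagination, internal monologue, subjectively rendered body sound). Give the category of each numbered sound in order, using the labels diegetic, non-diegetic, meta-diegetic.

diegetic, diegetic

Sound (1): the music comes from an on-screen device that Ezra responds to, so diegetic.
Sound (2): an in-world source (a generator); characters could hear it, so diegetic.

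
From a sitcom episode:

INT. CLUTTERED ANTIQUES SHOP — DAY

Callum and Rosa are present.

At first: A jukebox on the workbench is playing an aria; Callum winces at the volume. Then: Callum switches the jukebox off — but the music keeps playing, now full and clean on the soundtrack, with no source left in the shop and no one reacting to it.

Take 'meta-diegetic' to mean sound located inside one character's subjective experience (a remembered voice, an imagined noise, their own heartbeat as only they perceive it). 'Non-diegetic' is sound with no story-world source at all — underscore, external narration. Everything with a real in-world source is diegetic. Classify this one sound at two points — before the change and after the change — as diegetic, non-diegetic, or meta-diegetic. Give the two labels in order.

Before the change: a jukebox is a real in-scene source and Callum reacts to it → diegetic.
After the change: there is no longer any in-world source and no one can hear it — it has become underscore → non-diegetic.

diegetic, non-diegetic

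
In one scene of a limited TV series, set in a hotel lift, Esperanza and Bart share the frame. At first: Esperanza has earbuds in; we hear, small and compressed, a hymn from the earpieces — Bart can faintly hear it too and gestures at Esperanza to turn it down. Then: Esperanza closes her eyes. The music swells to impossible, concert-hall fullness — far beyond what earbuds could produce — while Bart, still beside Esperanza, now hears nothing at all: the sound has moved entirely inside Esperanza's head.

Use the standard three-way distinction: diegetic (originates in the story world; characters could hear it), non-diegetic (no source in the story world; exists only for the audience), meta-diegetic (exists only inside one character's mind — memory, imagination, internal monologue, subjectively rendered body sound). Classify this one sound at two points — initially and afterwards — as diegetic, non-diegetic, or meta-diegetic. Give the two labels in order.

diegetic, meta-diegetic

Initially: the earbuds are a physical source both characters can hear → diegetic.
Afterwards: the music now exists only as Esperanza's subjective experience; Bart can no longer hear it → meta-diegetic.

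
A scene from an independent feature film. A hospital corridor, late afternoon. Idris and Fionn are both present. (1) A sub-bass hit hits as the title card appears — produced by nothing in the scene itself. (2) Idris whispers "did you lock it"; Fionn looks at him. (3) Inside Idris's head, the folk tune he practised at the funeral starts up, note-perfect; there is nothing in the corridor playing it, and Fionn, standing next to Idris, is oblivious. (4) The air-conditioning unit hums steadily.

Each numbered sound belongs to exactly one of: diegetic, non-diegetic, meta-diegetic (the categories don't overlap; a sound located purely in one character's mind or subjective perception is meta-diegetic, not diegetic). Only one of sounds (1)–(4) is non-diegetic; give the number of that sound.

Sound (1): it's a sound-design accent with no in-world source; no one in the scene can hear it, so non-diegetic.
(2) spoken by a character present in the story world → diegetic.
(3) is meta-diegetic: the music is a memory playing inside Idris's mind alone; no real-world source, Fionn can't hear it.
Sound (4): it's the actual ambient sound of the location, so diegetic.
Only (1) is non-diegetic.

1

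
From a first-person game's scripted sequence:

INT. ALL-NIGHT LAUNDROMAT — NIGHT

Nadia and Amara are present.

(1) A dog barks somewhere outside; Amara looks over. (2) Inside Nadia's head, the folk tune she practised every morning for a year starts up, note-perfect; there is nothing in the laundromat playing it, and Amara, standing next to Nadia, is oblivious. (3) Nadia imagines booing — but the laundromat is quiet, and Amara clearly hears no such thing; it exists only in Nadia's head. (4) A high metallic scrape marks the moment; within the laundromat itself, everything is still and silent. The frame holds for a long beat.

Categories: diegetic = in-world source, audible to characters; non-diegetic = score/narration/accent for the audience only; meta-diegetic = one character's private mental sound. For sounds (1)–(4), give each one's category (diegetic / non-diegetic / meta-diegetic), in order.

Sound (1): a dog is a real object/event in the scene's world, so diegetic.
(2) remembered music, private to Nadia — Amara is oblivious because it isn't in the room → meta-diegetic.
Sound (3): subjective to Nadia: the laundromat is silent and Amara hears nothing, so meta-diegetic.
(4) is non-diegetic: an editorial stinger — it belongs to the cut, not the story world.

diegetic, meta-diegetic, meta-diegetic, non-diegetic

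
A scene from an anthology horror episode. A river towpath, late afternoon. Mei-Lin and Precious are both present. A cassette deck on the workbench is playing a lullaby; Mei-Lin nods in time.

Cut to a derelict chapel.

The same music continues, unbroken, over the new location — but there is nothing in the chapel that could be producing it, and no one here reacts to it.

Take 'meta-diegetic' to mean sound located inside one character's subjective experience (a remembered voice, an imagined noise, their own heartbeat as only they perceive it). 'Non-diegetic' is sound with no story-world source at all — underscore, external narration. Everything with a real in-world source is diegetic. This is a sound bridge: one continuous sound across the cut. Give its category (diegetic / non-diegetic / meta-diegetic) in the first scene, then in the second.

diegetic, non-diegetic

Scene one: a cassette deck is an on-screen source and Mei-Lin reacts to it → diegetic.
Scene two: there is no source in the chapel and no one hears it — it's now underscore → non-diegetic.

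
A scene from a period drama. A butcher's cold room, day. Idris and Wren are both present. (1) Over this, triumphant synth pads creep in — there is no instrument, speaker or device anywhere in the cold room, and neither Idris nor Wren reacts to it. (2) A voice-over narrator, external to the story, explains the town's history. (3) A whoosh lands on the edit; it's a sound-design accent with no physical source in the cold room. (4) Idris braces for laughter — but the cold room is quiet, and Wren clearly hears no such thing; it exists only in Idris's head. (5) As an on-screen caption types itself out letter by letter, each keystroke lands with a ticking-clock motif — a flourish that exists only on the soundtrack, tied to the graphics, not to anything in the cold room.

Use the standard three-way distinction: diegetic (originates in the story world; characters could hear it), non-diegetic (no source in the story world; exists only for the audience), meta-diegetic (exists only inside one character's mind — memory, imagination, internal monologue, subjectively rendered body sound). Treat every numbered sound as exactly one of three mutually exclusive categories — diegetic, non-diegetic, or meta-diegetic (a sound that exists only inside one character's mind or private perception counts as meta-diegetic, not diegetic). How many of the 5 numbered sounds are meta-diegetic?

1

(1) is non-diegetic: it has no source in the story world and no character can hear it — it's underscore.
Sound (2): external voice-over — not a character, not heard by anyone in the scene, so non-diegetic.
(3) is non-diegetic: an editorial stinger — it belongs to the cut, not the story world.
(4) is meta-diegetic: subjective to Idris: the cold room is silent and Wren hears nothing.
(5) the caption isn't part of the story world, so neither is the sound tied to it → non-diegetic.
So 1 of the 5 is meta-diegetic: (4).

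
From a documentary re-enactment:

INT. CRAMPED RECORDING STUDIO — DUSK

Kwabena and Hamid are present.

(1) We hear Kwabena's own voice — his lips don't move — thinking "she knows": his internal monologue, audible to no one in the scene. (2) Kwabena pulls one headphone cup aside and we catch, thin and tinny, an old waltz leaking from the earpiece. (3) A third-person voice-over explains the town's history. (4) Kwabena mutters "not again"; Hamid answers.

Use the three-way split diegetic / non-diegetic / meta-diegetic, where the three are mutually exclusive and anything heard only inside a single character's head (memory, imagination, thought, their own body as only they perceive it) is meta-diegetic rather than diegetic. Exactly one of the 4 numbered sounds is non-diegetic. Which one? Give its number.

3

Sound (1): it's Kwabena's unspoken thought, heard only by the audience via his subjectivity, so meta-diegetic.
Sound (2): the headphones are an on-screen source, so diegetic.
(3) is non-diegetic: commentary laid over the scene from outside the fiction.
Sound (4): on-screen dialogue — Kwabena speaks and Hamid is there to hear, so diegetic.
Only (3) is non-diegetic.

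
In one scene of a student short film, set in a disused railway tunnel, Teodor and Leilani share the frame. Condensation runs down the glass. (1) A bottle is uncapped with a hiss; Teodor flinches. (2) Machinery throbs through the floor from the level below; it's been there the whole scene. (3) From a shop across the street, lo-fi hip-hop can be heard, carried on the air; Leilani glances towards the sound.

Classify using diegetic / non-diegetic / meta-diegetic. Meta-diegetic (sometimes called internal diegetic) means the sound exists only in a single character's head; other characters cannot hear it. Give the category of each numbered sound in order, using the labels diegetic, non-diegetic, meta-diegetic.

(1) the sound comes from a bottle physically present in the location → diegetic.
Sound (2): machinery is part of the location's real environment, so diegetic.
Sound (3): it's coming from a shop across the street — a location within the story world — and Leilani reacts, so diegetic.

diegetic, diegetic, diegetic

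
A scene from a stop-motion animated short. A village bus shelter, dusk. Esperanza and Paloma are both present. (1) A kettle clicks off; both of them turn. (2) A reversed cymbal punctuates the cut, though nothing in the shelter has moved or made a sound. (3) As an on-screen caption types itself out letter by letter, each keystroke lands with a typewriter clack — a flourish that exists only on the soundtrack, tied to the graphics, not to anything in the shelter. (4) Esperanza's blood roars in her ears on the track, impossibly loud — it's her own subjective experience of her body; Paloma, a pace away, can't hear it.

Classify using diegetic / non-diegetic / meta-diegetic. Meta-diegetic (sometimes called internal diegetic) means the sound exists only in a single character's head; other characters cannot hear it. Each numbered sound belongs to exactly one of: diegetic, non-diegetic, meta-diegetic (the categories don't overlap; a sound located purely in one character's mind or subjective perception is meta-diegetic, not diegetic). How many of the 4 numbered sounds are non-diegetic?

2

(1) an in-world source (a kettle); characters could hear it → diegetic.
(2) nothing in the scene produces it; it's an accent added for the audience → non-diegetic.
(3) it accompanies on-screen graphics, not anything inside the story world → non-diegetic.
(4) is meta-diegetic: a subjective body sound — Esperanza's private perception, inaudible to Paloma.
Non-diegetic: (2), (3) — that's 2.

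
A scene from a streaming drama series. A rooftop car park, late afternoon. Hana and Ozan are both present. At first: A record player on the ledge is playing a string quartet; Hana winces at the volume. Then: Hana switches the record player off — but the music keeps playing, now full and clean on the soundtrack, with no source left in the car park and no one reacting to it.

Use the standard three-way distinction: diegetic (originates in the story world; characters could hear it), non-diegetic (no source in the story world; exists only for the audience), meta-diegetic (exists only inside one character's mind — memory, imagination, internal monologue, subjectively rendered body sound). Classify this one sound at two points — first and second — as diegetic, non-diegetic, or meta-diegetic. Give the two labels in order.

First: a record player is a real in-scene source and Hana reacts to it → diegetic.
Second: there is no longer any in-world source and no one can hear it — it has become underscore → non-diegetic.

diegetic, non-diegetic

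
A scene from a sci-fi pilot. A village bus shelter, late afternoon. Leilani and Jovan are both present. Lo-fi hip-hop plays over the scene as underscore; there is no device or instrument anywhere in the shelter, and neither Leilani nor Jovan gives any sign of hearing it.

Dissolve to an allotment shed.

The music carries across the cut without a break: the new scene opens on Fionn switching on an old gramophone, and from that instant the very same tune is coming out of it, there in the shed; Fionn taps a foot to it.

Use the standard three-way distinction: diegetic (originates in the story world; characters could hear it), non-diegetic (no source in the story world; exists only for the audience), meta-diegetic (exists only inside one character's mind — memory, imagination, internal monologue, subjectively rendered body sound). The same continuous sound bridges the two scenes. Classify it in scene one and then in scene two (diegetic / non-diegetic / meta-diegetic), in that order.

Scene one: there's no in-world source anywhere and no character hears it — underscore for the audience only → non-diegetic.
Scene two: once Fionn turns on an old gramophone, the music has a real source in the story world and Fionn reacts to it → diegetic.

non-diegetic, diegetic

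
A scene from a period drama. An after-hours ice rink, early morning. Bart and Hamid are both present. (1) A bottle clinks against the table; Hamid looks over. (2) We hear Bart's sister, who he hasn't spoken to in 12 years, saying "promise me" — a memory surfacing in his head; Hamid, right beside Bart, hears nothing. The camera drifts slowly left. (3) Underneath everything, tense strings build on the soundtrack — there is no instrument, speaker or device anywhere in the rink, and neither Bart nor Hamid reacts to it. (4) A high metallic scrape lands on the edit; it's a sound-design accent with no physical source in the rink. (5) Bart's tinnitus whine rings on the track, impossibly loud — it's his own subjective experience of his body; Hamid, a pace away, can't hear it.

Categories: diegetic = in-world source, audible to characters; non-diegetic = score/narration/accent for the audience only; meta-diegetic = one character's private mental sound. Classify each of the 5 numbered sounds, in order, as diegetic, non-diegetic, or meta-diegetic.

(1) is diegetic: a bottle is a real object/event in the scene's world.
(2) a remembered line, private to Bart — not present in the room, not audible to Hamid → meta-diegetic.
(3) it has no source in the story world and no character can hear it — it's underscore → non-diegetic.
Sound (4): an editorial stinger — it belongs to the cut, not the story world, so non-diegetic.
(5) a subjective body sound — Bart's private perception, inaudible to Hamid → meta-diegetic.

diegetic, meta-diegetic, non-diegetic, non-diegetic, meta-diegetic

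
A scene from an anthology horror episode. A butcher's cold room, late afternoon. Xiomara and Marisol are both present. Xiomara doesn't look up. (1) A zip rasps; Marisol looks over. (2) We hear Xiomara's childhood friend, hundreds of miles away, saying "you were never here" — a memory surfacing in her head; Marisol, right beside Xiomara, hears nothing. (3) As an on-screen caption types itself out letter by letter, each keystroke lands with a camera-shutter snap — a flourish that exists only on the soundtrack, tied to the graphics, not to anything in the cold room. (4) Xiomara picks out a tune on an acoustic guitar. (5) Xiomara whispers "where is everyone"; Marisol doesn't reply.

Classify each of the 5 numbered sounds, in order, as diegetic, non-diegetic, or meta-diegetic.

diegetic, meta-diegetic, non-diegetic, diegetic, diegetic

(1) the sound comes from a zip physically present in the location → diegetic.
(2) it's Xiomara's recollection rendered as sound; the other character can't hear it → meta-diegetic.
(3) it accompanies on-screen graphics, not anything inside the story world → non-diegetic.
(4) is diegetic: the instrument and the performer are both in the scene.
(5) spoken by a character present in the story world → diegetic.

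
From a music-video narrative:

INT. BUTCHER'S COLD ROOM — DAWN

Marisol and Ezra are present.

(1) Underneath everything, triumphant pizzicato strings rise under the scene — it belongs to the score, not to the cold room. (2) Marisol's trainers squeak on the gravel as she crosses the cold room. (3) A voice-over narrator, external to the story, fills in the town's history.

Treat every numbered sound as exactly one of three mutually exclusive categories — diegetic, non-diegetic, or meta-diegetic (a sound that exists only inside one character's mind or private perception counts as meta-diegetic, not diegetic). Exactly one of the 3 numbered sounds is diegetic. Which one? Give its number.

Sound (1): score with no on-screen or off-screen source; it exists for the audience alone, so non-diegetic.
Sound (2): a character's body making contact with the set — an in-world sound, so diegetic.
(3) is non-diegetic: external voice-over — not a character, not heard by anyone in the scene.
Only (2) is diegetic.

2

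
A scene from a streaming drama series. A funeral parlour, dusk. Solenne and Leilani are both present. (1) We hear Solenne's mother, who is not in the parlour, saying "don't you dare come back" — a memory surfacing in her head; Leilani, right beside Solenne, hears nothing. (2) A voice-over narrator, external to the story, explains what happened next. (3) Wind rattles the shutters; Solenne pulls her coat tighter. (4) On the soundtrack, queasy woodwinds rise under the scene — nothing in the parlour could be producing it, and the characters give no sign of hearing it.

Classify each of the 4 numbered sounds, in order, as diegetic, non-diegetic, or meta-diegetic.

meta-diegetic, non-diegetic, diegetic, non-diegetic

Sound (1): a remembered line, private to Solenne — not present in the room, not audible to Leilani, so meta-diegetic.
Sound (2): the narrator exists outside the story world, addressing only the audience, so non-diegetic.
(3) ambient/room sound belonging to the story's physical space → diegetic.
Sound (4): it has no source in the story world and no character can hear it — it's underscore, so non-diegetic.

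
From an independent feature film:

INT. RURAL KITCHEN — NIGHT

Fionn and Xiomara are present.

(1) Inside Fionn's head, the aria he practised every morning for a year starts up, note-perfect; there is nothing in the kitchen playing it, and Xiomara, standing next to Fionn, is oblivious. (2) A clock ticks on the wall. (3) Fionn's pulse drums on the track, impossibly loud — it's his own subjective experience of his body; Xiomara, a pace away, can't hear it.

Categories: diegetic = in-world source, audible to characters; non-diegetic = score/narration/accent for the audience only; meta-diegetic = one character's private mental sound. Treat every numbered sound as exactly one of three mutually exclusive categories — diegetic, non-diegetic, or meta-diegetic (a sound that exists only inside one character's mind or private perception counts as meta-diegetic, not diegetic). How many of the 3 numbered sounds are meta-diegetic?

(1) it lives in Fionn's subjectivity, not in the kitchen → meta-diegetic.
(2) an in-world source (a clock); characters could hear it → diegetic.
(3) is meta-diegetic: point-of-audition from inside Fionn's body; not a sound in the room.
Meta-diegetic: (1), (3) — that's 2.

2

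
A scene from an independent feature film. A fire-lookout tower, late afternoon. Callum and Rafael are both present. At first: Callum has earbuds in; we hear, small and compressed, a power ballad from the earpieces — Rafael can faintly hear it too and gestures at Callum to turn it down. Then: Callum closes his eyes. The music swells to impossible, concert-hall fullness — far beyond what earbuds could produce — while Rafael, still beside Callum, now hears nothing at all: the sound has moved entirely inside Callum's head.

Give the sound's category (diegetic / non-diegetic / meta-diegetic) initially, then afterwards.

Initially: the earbuds are a physical source both characters can hear → diegetic.
Afterwards: the music now exists only as Callum's subjective experience; Rafael can no longer hear it → meta-diegetic.

diegetic, meta-diegetic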